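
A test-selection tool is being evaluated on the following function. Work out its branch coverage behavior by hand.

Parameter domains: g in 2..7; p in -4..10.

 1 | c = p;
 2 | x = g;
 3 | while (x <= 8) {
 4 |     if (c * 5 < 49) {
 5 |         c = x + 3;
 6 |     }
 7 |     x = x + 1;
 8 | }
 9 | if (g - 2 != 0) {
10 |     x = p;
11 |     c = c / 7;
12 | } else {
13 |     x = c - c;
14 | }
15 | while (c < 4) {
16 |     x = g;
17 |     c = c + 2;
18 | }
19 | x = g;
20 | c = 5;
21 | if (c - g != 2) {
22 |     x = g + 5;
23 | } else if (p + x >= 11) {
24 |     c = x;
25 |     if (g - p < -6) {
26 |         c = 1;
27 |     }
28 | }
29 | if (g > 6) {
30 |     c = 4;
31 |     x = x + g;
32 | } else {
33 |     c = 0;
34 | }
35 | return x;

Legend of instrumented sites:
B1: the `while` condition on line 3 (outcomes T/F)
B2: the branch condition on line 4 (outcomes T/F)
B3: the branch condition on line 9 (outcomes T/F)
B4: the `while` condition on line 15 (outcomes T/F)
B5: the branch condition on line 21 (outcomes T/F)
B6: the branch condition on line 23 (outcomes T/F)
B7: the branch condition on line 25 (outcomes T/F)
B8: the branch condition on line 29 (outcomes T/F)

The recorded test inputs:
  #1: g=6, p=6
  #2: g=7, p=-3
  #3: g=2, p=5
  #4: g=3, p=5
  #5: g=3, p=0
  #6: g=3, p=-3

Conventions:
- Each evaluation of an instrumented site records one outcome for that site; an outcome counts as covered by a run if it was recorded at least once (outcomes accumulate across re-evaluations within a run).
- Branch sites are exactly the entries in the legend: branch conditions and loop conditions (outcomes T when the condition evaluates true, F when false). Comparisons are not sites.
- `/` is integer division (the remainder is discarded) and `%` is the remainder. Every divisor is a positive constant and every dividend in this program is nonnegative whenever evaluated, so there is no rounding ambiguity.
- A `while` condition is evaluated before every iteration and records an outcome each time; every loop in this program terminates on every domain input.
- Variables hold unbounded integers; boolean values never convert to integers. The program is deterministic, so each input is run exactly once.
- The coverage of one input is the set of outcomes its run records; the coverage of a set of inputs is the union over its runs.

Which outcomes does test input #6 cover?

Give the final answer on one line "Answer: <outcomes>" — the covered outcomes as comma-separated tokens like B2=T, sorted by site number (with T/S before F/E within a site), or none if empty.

Simulating input #6 (g=3, p=-3) step by step:
  B1->T, B2->T, B1->T, B2->T, B1->T, B2->T, B1->T, B2->T, B1->T, B2->T
  B1->T, B2->F, B1->F, B3->T, B4->T, B4->T, B4->F, B5->F, B6->F, B8->F
collecting distinct outcomes: B1=T, B1=F, B2=T, B2=F, B3=T, B4=T, B4=F, B5=F, B6=F, B8=F

Answer: B1=T, B1=F, B2=T, B2=F, B3=T, B4=T, B4=F, B5=F, B6=F, B8=F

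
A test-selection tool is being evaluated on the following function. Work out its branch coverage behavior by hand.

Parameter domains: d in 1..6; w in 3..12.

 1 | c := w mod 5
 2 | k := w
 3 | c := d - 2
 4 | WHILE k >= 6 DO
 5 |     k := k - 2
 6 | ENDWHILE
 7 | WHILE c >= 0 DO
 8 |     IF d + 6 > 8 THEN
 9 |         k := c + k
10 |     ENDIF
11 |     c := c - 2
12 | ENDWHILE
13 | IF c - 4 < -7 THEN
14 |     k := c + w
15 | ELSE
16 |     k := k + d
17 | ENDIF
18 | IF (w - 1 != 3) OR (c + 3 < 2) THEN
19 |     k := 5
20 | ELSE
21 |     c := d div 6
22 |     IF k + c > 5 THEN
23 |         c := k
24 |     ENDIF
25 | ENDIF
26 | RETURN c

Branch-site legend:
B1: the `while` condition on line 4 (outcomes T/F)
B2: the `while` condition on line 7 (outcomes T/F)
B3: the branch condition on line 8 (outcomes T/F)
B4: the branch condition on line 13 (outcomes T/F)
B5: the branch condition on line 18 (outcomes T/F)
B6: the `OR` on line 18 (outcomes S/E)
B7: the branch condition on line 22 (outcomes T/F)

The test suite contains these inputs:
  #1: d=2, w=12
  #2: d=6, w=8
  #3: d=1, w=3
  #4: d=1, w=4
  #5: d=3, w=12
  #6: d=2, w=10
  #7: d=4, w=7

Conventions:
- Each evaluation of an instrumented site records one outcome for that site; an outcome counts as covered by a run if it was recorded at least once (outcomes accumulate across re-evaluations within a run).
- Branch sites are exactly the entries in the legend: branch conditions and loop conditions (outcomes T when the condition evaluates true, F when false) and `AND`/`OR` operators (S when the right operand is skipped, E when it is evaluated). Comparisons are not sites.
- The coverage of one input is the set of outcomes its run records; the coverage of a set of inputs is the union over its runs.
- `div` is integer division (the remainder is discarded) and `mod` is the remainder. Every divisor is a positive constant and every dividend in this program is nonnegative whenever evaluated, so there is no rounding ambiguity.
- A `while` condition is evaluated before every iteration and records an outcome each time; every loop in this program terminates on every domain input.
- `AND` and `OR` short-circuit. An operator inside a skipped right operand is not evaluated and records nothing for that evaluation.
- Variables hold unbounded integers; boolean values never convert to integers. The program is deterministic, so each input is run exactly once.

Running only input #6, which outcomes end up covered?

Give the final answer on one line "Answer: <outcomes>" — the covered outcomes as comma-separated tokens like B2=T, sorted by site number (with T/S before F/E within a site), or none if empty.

Event log for input #6 (d=2, w=10):
  B1->T, B1->T, B1->T, B1->F, B2->T, B3->F, B2->F, B4->F, B6->S, B5->T
deduplicating events, the covered set is: B1=T, B1=F, B2=T, B2=F, B3=F, B4=F, B5=T, B6=S

Answer: B1=T, B1=F, B2=T, B2=F, B3=F, B4=F, B5=T, B6=S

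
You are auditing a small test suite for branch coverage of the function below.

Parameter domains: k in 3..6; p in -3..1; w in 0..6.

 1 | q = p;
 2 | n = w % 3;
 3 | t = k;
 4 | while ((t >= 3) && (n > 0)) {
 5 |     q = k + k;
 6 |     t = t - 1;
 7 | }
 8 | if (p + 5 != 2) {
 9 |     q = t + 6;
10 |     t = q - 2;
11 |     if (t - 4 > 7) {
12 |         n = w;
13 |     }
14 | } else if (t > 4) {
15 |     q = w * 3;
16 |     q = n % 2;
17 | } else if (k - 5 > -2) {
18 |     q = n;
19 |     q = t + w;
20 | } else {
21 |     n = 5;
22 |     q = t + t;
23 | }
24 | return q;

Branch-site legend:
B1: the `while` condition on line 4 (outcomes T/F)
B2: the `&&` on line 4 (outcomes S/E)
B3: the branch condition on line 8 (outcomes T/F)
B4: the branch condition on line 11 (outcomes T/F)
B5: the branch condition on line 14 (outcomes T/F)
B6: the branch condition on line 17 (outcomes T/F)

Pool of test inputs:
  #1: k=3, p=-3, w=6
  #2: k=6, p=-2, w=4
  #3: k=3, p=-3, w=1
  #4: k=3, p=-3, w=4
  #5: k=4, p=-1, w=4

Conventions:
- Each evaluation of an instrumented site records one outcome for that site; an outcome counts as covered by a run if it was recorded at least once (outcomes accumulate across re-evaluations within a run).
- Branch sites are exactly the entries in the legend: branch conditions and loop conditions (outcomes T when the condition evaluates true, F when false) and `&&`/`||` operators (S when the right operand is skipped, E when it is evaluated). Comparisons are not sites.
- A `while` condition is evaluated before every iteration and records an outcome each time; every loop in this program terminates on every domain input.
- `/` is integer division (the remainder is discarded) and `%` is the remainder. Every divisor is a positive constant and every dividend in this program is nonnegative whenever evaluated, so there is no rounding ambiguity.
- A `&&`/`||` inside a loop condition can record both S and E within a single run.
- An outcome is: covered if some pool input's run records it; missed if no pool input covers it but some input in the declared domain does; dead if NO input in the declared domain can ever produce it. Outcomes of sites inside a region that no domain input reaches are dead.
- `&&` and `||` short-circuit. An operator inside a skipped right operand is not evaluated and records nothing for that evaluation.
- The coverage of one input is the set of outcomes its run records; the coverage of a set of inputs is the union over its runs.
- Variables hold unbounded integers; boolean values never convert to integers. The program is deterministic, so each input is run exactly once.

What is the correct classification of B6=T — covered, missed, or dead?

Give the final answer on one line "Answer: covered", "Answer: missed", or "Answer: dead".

no pool input records B6=T
but domain input (k=4, p=-3, w=0) does record it -> reachable, so missed

Answer: missed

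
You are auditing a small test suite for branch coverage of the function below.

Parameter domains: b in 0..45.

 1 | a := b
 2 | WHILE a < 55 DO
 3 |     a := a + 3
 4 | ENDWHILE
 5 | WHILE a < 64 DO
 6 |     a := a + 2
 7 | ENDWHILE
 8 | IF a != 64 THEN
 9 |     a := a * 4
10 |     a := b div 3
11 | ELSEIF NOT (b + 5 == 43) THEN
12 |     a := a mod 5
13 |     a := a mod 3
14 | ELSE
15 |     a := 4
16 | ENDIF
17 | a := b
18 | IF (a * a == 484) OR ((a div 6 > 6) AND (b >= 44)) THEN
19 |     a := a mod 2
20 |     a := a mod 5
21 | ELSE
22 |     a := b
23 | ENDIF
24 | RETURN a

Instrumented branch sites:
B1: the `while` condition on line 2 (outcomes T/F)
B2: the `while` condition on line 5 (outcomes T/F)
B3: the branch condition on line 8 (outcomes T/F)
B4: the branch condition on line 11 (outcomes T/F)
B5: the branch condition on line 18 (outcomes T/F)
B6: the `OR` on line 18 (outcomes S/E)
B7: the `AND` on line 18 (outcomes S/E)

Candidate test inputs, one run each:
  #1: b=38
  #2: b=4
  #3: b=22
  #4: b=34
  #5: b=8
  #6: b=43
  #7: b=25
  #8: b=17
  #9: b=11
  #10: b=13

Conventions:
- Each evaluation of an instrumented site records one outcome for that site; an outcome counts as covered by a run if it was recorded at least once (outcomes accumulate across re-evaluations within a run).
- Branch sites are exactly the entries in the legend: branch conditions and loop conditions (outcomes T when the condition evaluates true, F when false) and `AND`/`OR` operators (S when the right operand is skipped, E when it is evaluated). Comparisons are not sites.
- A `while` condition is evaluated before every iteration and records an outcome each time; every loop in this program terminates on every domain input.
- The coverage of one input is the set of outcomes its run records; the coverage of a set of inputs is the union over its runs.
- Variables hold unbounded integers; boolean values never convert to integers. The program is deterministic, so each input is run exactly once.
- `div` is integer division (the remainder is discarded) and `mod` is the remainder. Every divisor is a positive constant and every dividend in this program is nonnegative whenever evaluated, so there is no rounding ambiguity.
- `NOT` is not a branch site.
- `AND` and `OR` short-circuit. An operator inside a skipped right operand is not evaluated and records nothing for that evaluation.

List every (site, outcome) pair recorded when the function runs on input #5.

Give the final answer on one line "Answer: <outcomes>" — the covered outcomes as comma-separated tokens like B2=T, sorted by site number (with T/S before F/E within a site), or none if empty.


Tracing the run of input #5 (b=8):
  B1->T, B1->T, B1->T, B1->T, B1->T, B1->T, B1->T, B1->T, B1->T, B1->T
  B1->T, B1->T, B1->T, B1->T, B1->T, B1->T, B1->F, B2->T, B2->T, B2->T
  B2->T, B2->F, B3->F, B4->T, B6->E, B7->S, B5->F
as a set, this run covers: B1=T, B1=F, B2=T, B2=F, B3=F, B4=T, B5=F, B6=E, B7=S
Answer: B1=T, B1=F, B2=T, B2=F, B3=F, B4=T, B5=F, B6=E, B7=S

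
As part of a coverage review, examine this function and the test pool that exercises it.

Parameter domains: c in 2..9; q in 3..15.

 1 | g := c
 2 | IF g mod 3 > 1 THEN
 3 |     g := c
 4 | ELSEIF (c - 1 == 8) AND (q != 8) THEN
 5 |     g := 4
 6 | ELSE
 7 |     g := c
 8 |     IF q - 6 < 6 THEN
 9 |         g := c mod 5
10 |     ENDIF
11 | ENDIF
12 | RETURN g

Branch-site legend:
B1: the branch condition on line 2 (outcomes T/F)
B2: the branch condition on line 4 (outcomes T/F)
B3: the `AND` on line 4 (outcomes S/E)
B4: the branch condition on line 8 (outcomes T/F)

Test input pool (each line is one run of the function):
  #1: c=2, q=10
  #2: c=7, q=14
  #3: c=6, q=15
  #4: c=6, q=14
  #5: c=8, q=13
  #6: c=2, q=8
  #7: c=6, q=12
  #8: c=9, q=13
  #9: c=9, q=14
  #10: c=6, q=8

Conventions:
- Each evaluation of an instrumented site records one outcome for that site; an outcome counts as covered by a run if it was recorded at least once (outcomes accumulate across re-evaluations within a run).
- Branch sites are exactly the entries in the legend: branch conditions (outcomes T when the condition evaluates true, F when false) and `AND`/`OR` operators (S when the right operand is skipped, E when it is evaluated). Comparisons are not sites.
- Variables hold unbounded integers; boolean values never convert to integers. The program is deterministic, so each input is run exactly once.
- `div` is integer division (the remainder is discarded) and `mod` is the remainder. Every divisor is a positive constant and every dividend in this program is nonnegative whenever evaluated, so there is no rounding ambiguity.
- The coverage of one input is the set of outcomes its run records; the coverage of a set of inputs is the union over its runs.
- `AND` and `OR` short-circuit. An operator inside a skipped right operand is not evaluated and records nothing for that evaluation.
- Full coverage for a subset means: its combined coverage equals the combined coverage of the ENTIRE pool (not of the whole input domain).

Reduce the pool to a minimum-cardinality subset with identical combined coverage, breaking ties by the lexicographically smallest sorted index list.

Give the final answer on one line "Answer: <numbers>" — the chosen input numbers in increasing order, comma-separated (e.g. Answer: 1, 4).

test 1 (c=2, q=10) fires B1->T; hits B1=T
test 2 (c=7, q=14) fires B1->F, B3->S, B2->F, B4->F; hits B1=F, B2=F, B3=S, B4=F
test 3 (c=6, q=15) fires B1->F, B3->S, B2->F, B4->F; hits B1=F, B2=F, B3=S, B4=F
test 4 (c=6, q=14) fires B1->F, B3->S, B2->F, B4->F; hits B1=F, B2=F, B3=S, B4=F
test 5 (c=8, q=13) fires B1->T; hits B1=T
test 6 (c=2, q=8) fires B1->T; hits B1=T
test 7 (c=6, q=12) fires B1->F, B3->S, B2->F, B4->F; hits B1=F, B2=F, B3=S, B4=F
test 8 (c=9, q=13) fires B1->F, B3->E, B2->T; hits B1=F, B2=T, B3=E
test 9 (c=9, q=14) fires B1->F, B3->E, B2->T; hits B1=F, B2=T, B3=E
test 10 (c=6, q=8) fires B1->F, B3->S, B2->F, B4->T; hits B1=F, B2=F, B3=S, B4=T
the full pool covers 8 outcomes: B1=T, B1=F, B2=T, B2=F, B3=S, B3=E, B4=T, B4=F
checked all size-1 subsets: none covers 8 outcomes (max 4/8)
checked all size-2 subsets: none covers 8 outcomes (max 6/8)
checked all size-3 subsets: none covers 8 outcomes (max 7/8)
the canonical winner is {1, 2, 8, 10}: size 4, full 8-outcome coverage, earliest index list among size-4 covers

Answer: 1, 2, 8, 10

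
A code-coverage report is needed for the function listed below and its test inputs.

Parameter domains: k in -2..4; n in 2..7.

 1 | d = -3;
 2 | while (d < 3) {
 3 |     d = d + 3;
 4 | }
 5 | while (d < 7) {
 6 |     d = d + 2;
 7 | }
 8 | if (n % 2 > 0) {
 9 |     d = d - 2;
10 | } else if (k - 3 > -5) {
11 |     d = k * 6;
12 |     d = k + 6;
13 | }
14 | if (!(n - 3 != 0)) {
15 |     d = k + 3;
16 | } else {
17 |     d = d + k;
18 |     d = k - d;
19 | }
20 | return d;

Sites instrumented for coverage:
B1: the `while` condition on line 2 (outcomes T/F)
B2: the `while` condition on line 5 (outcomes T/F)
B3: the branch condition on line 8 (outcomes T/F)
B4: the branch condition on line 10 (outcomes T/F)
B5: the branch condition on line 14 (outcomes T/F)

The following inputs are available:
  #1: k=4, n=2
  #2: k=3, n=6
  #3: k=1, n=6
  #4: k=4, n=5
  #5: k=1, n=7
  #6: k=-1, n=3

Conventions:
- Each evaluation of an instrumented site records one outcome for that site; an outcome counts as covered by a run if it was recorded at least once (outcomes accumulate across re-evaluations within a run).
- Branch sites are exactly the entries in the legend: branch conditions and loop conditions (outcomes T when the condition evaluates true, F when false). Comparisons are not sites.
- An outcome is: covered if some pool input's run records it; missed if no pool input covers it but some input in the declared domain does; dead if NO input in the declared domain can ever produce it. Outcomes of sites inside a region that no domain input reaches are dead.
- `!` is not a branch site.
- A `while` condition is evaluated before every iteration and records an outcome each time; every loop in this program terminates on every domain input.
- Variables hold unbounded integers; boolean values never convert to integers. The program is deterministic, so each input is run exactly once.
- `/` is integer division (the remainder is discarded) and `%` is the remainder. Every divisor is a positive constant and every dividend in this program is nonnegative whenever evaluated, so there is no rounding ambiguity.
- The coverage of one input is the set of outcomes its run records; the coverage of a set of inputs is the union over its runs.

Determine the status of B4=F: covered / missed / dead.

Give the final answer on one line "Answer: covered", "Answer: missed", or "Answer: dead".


no pool input records B4=F
but domain input (k=-2, n=2) does record it -> reachable, so missed
Answer: missed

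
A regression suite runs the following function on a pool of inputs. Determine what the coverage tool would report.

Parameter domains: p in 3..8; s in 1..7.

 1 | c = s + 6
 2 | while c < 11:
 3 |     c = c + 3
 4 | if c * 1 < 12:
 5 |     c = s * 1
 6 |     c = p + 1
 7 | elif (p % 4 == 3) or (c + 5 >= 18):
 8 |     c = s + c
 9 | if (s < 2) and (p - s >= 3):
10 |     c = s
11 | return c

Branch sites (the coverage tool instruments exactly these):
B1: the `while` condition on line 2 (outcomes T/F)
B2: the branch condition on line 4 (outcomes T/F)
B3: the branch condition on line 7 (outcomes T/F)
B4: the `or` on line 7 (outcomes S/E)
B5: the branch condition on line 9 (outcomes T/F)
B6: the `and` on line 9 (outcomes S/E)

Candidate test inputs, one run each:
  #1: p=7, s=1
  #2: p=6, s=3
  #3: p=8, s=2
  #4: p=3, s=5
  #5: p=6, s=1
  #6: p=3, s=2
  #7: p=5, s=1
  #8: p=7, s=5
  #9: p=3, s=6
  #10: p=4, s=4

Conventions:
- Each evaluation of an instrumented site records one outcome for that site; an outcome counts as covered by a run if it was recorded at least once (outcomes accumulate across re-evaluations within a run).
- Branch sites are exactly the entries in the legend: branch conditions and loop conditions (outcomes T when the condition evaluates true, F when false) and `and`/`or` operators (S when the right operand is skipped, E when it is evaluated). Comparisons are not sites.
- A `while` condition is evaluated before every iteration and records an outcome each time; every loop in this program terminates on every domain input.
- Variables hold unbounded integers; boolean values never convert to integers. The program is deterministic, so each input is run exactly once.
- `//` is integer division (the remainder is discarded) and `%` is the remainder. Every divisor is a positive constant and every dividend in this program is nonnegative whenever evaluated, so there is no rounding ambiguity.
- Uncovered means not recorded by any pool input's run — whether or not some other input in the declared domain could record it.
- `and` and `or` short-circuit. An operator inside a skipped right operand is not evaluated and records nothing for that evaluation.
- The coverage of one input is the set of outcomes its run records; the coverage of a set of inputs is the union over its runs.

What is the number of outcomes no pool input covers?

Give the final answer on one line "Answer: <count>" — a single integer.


run #1 (p=7, s=1) records B1=T, B1=F, B2=F, B3=T, B4=S, B5=T, B6=E
run #2 (p=6, s=3) records B1=T, B1=F, B2=F, B3=F, B4=E, B5=F, B6=S
run #3 (p=8, s=2) records B1=T, B1=F, B2=T, B5=F, B6=S
run #4 (p=3, s=5) records B1=F, B2=T, B5=F, B6=S
run #5 (p=6, s=1) records B1=T, B1=F, B2=F, B3=T, B4=E, B5=T, B6=E
run #6 (p=3, s=2) records B1=T, B1=F, B2=T, B5=F, B6=S
run #7 (p=5, s=1) records B1=T, B1=F, B2=F, B3=T, B4=E, B5=T, B6=E
run #8 (p=7, s=5) records B1=F, B2=T, B5=F, B6=S
run #9 (p=3, s=6) records B1=F, B2=F, B3=T, B4=S, B5=F, B6=S
run #10 (p=4, s=4) records B1=T, B1=F, B2=F, B3=T, B4=E, B5=F, B6=S
union over the pool: B1=T, B1=F, B2=T, B2=F, B3=T, B3=F, B4=S, B4=E, B5=T, B5=F, B6=S, B6=E
uncovered (0 of 12): none
Answer: 0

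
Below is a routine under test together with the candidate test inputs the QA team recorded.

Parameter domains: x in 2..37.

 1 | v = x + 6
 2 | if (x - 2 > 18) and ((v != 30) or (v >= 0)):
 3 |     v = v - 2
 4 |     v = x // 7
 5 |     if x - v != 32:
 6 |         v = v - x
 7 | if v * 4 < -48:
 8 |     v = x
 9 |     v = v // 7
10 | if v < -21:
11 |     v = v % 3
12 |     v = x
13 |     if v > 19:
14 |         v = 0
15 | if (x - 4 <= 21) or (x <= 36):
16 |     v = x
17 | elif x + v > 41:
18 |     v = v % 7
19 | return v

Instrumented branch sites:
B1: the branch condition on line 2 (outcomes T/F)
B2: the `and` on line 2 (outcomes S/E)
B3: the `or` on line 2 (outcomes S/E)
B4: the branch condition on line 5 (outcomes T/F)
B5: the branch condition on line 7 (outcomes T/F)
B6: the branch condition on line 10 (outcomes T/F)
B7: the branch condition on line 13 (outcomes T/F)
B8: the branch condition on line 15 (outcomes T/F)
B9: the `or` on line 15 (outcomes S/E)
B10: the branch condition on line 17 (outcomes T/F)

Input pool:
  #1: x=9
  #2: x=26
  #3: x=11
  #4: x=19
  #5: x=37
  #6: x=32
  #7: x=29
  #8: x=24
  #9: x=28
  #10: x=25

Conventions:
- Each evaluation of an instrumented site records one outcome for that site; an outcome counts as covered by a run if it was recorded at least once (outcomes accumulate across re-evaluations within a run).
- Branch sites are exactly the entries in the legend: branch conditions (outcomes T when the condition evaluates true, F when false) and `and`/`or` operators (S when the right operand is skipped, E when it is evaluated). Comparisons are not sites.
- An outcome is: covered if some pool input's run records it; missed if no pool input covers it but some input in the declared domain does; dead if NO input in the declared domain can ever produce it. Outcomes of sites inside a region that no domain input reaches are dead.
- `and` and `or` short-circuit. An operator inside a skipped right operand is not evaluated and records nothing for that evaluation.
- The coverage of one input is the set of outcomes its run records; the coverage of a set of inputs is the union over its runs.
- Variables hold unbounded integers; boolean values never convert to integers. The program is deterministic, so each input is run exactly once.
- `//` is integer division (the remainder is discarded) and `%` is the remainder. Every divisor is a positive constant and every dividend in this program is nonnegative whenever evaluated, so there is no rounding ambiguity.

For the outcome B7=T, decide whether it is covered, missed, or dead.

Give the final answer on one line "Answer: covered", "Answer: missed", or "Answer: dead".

no pool input records B7=T
checking all 36 inputs in the declared domain: B7=T is never recorded -> dead

Answer: dead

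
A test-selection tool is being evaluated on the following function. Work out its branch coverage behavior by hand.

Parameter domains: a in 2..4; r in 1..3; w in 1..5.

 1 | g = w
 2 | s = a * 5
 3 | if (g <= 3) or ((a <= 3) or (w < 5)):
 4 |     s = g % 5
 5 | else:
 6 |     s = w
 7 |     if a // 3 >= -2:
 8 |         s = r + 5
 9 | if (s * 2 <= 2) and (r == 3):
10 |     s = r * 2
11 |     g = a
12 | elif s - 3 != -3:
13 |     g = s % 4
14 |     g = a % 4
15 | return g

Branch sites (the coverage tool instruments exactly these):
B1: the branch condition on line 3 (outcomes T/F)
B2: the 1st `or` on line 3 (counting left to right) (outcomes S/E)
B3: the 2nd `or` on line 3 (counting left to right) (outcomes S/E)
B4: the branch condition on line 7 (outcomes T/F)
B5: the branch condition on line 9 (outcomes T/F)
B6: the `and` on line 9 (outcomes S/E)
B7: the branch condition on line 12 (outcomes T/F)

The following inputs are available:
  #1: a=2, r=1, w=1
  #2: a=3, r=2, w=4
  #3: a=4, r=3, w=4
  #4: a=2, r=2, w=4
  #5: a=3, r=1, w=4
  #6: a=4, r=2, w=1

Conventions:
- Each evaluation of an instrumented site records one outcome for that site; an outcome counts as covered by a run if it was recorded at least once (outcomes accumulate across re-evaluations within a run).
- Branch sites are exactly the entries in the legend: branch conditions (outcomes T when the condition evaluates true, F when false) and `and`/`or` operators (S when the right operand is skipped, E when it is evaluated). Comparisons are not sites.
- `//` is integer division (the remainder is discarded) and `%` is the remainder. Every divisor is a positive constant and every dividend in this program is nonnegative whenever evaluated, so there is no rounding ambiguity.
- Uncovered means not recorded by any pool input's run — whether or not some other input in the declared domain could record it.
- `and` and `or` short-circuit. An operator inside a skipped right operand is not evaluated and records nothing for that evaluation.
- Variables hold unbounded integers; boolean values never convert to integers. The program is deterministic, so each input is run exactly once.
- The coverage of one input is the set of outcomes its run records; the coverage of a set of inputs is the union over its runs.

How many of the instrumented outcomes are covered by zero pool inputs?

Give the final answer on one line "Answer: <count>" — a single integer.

input #1, a=2, r=1, w=1: outcomes B1=T, B2=S, B5=F, B6=E, B7=T
input #2, a=3, r=2, w=4: outcomes B1=T, B2=E, B3=S, B5=F, B6=S, B7=T
input #3, a=4, r=3, w=4: outcomes B1=T, B2=E, B3=E, B5=F, B6=S, B7=T
input #4, a=2, r=2, w=4: outcomes B1=T, B2=E, B3=S, B5=F, B6=S, B7=T
input #5, a=3, r=1, w=4: outcomes B1=T, B2=E, B3=S, B5=F, B6=S, B7=T
input #6, a=4, r=2, w=1: outcomes B1=T, B2=S, B5=F, B6=E, B7=T
union over the pool: B1=T, B2=S, B2=E, B3=S, B3=E, B5=F, B6=S, B6=E, B7=T
uncovered (5 of 14): B1=F, B4=T, B4=F, B5=T, B7=F

Answer: 5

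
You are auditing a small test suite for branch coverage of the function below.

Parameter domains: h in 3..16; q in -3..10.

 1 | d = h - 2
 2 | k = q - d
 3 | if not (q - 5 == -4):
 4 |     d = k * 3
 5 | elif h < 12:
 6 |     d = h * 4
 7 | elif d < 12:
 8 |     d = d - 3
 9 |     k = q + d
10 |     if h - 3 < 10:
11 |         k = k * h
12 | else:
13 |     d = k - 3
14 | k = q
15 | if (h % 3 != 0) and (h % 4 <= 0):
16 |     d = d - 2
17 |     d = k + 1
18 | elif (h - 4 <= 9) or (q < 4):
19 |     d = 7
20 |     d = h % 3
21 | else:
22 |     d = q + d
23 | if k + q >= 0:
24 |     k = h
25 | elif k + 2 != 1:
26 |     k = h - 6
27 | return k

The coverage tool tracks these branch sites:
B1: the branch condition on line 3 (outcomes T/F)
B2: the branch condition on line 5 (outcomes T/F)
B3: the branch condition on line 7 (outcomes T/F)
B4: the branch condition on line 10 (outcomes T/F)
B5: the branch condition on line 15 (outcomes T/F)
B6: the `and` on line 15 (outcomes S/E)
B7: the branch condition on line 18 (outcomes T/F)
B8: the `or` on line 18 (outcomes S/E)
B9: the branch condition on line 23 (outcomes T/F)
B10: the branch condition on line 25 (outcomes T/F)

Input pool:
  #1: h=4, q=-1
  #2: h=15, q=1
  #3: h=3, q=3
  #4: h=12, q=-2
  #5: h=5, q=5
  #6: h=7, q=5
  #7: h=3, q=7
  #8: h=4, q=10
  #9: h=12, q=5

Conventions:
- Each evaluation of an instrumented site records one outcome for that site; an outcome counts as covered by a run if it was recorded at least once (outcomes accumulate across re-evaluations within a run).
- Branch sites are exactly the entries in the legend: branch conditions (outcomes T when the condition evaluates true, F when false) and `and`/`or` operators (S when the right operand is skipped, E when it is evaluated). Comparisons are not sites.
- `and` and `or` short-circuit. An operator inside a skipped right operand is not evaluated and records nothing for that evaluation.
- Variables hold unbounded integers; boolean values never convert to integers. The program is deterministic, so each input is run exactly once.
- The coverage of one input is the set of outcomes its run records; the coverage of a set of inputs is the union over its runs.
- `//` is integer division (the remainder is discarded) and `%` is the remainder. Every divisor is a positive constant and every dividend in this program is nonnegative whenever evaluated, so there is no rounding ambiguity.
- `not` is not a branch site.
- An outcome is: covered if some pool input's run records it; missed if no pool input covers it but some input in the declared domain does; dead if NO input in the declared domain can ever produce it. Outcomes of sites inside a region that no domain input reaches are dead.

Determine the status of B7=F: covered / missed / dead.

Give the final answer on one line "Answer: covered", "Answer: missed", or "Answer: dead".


no pool input records B7=F
but domain input (h=14, q=4) does record it -> reachable, so missed
Answer: missed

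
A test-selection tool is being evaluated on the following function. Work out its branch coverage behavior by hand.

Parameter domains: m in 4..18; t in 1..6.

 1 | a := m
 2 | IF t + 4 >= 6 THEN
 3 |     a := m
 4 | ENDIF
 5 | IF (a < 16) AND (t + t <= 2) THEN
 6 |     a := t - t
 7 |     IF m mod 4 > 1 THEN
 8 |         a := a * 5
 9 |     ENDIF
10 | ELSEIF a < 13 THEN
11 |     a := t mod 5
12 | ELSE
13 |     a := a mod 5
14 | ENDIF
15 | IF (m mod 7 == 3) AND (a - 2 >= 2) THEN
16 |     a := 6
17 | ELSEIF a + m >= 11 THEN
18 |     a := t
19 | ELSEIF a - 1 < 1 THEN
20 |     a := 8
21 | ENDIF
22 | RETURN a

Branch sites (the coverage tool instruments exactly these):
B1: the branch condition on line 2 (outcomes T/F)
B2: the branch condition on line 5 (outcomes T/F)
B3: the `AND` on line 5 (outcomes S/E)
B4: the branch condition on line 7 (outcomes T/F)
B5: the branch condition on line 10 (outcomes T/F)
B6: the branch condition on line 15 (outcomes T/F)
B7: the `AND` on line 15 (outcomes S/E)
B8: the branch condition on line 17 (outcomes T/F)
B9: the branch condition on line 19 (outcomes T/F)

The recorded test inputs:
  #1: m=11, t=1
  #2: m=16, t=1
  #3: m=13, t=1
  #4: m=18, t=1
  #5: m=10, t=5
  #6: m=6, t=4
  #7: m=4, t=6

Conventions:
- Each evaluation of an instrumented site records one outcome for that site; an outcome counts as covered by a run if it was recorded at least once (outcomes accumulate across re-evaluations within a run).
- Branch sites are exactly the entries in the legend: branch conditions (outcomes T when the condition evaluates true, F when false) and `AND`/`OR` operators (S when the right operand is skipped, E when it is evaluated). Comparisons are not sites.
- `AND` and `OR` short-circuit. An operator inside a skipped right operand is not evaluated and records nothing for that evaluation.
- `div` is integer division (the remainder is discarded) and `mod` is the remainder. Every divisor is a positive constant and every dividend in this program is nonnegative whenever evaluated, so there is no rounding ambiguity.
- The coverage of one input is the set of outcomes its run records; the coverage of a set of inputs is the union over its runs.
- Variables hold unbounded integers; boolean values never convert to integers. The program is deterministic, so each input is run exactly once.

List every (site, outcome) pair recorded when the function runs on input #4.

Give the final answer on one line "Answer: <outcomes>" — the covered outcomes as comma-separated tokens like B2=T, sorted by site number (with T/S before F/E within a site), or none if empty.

Running input #4 (m=18, t=1), event by event:
  B1->F, B3->S, B2->F, B5->F, B7->S, B6->F, B8->T
collecting distinct outcomes: B1=F, B2=F, B3=S, B5=F, B6=F, B7=S, B8=T

Answer: B1=F, B2=F, B3=S, B5=F, B6=F, B7=S, B8=T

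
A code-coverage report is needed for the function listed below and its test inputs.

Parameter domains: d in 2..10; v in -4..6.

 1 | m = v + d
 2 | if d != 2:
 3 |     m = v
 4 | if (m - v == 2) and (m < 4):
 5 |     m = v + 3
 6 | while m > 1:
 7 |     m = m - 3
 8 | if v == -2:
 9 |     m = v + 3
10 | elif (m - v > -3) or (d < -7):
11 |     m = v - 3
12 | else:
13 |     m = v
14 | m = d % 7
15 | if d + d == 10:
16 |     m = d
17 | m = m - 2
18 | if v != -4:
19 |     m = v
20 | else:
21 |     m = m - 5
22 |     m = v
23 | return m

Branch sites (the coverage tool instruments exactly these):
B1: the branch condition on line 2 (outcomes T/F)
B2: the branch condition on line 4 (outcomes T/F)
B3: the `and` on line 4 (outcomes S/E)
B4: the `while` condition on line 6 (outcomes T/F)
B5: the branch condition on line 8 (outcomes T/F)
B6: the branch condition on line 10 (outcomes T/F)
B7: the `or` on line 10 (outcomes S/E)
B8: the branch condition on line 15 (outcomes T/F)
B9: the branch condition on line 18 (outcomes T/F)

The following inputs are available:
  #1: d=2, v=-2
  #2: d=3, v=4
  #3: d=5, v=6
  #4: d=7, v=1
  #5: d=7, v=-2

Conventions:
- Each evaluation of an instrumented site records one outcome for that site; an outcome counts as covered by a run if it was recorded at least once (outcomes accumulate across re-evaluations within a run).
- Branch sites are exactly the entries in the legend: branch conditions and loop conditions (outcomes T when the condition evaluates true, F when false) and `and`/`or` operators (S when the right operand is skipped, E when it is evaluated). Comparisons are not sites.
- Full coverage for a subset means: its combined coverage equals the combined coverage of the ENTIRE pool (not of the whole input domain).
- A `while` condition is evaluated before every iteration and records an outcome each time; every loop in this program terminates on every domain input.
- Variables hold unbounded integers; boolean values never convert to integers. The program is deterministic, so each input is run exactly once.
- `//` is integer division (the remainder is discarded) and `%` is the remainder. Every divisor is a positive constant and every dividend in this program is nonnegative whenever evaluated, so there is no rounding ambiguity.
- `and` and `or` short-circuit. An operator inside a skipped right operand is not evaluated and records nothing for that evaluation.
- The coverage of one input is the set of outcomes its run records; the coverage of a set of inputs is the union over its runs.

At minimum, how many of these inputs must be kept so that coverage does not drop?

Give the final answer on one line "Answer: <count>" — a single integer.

#1 (d=2, v=-2) -> B1->F, B3->E, B2->T, B4->F, B5->T, B8->F, B9->T; covered: B1=F, B2=T, B3=E, B4=F, B5=T, B8=F, B9=T
#2 (d=3, v=4) -> B1->T, B3->S, B2->F, B4->T, B4->F, B5->F, B7->E, B6->F, B8->F, B9->T; covered: B1=T, B2=F, B3=S, B4=T, B4=F, B5=F, B6=F, B7=E, B8=F, B9=T
#3 (d=5, v=6) -> B1->T, B3->S, B2->F, B4->T, B4->T, B4->F, B5->F, B7->E, B6->F, B8->T, B9->T; covered: B1=T, B2=F, B3=S, B4=T, B4=F, B5=F, B6=F, B7=E, B8=T, B9=T
#4 (d=7, v=1) -> B1->T, B3->S, B2->F, B4->F, B5->F, B7->S, B6->T, B8->F, B9->T; covered: B1=T, B2=F, B3=S, B4=F, B5=F, B6=T, B7=S, B8=F, B9=T
#5 (d=7, v=-2) -> B1->T, B3->S, B2->F, B4->F, B5->T, B8->F, B9->T; covered: B1=T, B2=F, B3=S, B4=F, B5=T, B8=F, B9=T
the full pool covers 17 outcomes: B1=T, B1=F, B2=T, B2=F, B3=S, B3=E, B4=T, B4=F, B5=T, B5=F, B6=T, B6=F, B7=S, B7=E, B8=T, B8=F, B9=T
every size-1 subset falls short of the 17 outcomes (best: 10/17)
every size-2 subset falls short of the 17 outcomes (best: 15/17)
at size 3, {1, 3, 4} reaches all 17 outcomes; every lexicographically earlier size-3 subset fails

Answer: 3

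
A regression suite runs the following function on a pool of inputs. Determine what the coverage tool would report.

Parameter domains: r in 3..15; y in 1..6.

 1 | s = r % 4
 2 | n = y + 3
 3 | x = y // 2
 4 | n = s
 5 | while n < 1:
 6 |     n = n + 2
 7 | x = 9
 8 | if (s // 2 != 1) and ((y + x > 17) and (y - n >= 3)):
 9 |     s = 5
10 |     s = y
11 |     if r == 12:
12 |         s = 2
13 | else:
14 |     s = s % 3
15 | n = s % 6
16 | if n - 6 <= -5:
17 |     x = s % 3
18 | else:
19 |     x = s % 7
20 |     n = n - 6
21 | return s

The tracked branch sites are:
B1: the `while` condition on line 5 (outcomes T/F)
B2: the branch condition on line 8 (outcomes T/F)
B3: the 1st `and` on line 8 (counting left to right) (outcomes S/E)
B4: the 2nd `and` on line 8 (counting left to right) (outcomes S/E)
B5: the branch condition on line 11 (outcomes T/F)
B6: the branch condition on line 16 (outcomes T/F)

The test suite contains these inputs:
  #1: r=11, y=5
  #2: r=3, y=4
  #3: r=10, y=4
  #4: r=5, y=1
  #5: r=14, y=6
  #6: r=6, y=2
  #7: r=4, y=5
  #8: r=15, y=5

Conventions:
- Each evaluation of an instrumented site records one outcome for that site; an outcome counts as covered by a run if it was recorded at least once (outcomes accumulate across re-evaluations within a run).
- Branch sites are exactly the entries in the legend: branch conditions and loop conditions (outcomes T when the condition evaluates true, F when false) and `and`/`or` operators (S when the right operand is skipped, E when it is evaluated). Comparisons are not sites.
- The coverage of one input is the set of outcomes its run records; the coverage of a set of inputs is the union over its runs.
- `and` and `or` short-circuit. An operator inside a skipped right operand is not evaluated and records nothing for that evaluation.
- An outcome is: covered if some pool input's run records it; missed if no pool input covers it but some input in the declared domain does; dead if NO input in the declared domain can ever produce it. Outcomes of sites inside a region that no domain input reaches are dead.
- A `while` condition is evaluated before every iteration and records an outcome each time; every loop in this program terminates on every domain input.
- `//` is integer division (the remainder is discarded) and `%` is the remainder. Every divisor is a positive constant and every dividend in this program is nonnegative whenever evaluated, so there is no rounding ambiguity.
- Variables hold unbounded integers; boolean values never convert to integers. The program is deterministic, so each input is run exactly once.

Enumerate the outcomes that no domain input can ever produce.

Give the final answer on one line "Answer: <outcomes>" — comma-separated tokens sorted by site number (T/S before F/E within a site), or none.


sweeping the full domain (78 inputs) for each outcome:
  B2=T: zero occurrences over every domain input -> dead
  B4=E: zero occurrences over every domain input -> dead
  B5=T: zero occurrences over every domain input -> dead
  B5=F: zero occurrences over every domain input -> dead
  reachable outcomes have witnesses, e.g. B1=T (e.g. r=4, y=1), B1=F (e.g. r=3, y=1), B2=F (e.g. r=3, y=1), B3=S (e.g. r=3, y=1)
Answer: B2=T, B4=E, B5=T, B5=F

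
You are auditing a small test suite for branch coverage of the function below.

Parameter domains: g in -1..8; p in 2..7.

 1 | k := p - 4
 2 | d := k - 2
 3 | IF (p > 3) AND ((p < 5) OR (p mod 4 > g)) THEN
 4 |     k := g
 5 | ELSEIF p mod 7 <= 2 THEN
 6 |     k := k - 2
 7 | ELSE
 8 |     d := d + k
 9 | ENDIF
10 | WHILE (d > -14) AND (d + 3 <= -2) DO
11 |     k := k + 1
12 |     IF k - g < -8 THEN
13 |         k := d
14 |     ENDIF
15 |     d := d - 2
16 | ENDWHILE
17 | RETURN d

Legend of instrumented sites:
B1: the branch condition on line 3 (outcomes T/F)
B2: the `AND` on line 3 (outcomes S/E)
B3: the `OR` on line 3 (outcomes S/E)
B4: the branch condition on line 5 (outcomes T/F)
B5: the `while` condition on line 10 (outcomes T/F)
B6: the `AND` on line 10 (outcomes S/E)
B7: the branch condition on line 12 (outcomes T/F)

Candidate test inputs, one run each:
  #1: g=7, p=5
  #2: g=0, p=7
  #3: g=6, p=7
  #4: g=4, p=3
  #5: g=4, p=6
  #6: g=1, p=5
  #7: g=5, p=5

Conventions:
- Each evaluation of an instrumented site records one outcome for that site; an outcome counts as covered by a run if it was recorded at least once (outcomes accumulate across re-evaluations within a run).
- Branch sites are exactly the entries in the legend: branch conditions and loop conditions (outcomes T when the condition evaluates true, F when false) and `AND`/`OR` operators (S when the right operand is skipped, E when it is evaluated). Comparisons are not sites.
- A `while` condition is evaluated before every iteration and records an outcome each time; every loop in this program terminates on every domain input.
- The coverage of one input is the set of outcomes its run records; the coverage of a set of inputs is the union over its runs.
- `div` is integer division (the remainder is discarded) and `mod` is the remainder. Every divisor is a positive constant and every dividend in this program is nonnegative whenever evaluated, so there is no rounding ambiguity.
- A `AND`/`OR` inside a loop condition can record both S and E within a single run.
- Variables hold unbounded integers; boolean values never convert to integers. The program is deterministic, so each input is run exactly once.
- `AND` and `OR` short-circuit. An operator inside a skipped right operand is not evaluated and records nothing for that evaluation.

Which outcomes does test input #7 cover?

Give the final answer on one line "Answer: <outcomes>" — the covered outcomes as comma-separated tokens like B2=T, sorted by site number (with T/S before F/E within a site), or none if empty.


Simulating input #7 (g=5, p=5) step by step:
  B2->E, B3->E, B1->F, B4->F, B6->E, B5->F
as a set, this run covers: B1=F, B2=E, B3=E, B4=F, B5=F, B6=E
Answer: B1=F, B2=E, B3=E, B4=F, B5=F, B6=E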